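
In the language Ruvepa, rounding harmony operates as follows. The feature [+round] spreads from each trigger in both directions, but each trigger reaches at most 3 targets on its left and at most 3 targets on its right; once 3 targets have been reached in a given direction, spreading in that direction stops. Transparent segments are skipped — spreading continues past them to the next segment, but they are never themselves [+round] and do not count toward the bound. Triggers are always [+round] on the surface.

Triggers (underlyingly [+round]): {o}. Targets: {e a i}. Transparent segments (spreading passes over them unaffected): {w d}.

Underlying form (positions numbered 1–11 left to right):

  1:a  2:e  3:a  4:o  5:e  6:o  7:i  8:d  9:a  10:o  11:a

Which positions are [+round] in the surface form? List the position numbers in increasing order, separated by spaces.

1 2 3 4 5 6 7 9 10 11

From /o/ at 4 rightward: 5 /e/ → [+round]; 6 /o/ is itself a trigger — this domain ends here.
From /o/ at 4 leftward: 3 /a/ → [+round]; 2 /e/ → [+round]; 1 /a/ → [+round]; bound reached.
From /o/ at 6 rightward: 7 /i/ → [+round]; 8 /d/ transparent; 9 /a/ → [+round]; 10 /o/ is itself a trigger — this domain ends here.
From /o/ at 6 leftward: 5 /e/ → [+round]; 4 /o/ is itself a trigger — this domain ends here.
From /o/ at 10 rightward: 11 /a/ → [+round]; word edge.
From /o/ at 10 leftward: 9 /a/ → [+round]; 8 /d/ transparent; 7 /i/ → [+round]; 6 /o/ is itself a trigger — this domain ends here.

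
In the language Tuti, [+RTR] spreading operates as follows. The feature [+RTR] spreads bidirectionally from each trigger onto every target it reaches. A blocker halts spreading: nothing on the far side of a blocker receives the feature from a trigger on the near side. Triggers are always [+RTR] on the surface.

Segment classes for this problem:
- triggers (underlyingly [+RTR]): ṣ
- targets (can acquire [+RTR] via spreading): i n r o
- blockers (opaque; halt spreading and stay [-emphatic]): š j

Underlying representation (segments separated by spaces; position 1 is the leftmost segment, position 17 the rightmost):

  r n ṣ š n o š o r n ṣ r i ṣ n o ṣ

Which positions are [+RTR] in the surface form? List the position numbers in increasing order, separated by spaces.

From /ṣ/ at 3 rightward: 4 /š/ blocks.
From /ṣ/ at 3 leftward: 2 /n/ → [+RTR]; 1 /r/ → [+RTR]; word edge.
From /ṣ/ at 11 rightward: 12 /r/ → [+RTR]; 13 /i/ → [+RTR]; 14 /ṣ/ is itself a trigger — this domain ends here.
From /ṣ/ at 11 leftward: 10 /n/ → [+RTR]; 9 /r/ → [+RTR]; 8 /o/ → [+RTR]; 7 /š/ blocks.
From /ṣ/ at 14 rightward: 15 /n/ → [+RTR]; 16 /o/ → [+RTR]; 17 /ṣ/ is itself a trigger — this domain ends here.
From /ṣ/ at 14 leftward: 13 /i/ → [+RTR]; 12 /r/ → [+RTR]; 11 /ṣ/ is itself a trigger — this domain ends here.
From /ṣ/ at 17 rightward: word edge.
From /ṣ/ at 17 leftward: 16 /o/ → [+RTR]; 15 /n/ → [+RTR]; 14 /ṣ/ is itself a trigger — this domain ends here.
Targets with no active source: positions 5 6 stay [-emphatic].

1 2 3 8 9 10 11 12 13 14 15 16 17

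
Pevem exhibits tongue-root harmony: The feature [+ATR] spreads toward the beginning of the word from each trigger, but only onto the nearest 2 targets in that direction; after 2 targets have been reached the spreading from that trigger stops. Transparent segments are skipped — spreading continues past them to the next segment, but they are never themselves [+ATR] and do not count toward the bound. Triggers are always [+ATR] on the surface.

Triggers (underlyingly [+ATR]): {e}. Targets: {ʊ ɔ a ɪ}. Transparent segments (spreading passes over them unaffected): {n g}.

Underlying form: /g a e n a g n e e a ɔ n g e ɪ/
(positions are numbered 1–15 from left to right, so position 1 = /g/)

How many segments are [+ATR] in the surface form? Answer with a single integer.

8

From /e/ at 3 leftward: 2 /a/ → [+ATR]; 1 /g/ transparent; word edge.
From /e/ at 8 leftward: 7 /n/ transparent; 6 /g/ transparent; 5 /a/ → [+ATR]; 4 /n/ transparent; 3 /e/ is itself a trigger — this domain ends here.
From /e/ at 9 leftward: 8 /e/ is itself a trigger — this domain ends here.
From /e/ at 14 leftward: 13 /g/ transparent; 12 /n/ transparent; 11 /ɔ/ → [+ATR]; 10 /a/ → [+ATR]; bound reached.
Target with no active source: position 15 stays [-ATR].
[+ATR] positions on the surface: 2 3 5 8 9 10 11 14.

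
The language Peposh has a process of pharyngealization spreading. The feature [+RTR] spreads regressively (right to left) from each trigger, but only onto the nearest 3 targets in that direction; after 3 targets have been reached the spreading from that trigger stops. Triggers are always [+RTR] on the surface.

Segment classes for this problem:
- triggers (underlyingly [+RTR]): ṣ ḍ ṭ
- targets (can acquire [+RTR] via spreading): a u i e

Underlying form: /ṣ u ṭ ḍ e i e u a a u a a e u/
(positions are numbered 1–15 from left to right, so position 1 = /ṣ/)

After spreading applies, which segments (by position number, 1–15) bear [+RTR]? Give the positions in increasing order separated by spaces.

1 2 3 4

From /ṣ/ at 1 leftward: word edge.
From /ṭ/ at 3 leftward: 2 /u/ → [+RTR]; 1 /ṣ/ is itself a trigger — this domain ends here.
From /ḍ/ at 4 leftward: 3 /ṭ/ is itself a trigger — this domain ends here.
Targets with no active source: positions 5 6 7 8 9 10 11 12 13 14 15 stay [-emphatic].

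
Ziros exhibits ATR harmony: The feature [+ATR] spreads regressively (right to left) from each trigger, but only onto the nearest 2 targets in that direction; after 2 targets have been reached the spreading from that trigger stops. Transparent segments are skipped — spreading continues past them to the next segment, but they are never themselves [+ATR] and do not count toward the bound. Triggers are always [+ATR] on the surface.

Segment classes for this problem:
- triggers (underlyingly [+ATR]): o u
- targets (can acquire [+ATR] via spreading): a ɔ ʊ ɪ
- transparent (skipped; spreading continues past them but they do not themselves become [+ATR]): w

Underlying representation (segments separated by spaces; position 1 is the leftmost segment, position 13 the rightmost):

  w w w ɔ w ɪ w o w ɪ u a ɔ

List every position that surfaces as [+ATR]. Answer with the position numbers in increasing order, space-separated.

From /o/ at 8 leftward: 7 /w/ transparent; 6 /ɪ/ → [+ATR]; 5 /w/ transparent; 4 /ɔ/ → [+ATR]; bound reached.
From /u/ at 11 leftward: 10 /ɪ/ → [+ATR]; 9 /w/ transparent; 8 /o/ is itself a trigger — this domain ends here.
Targets with no active source: positions 12 13 stay [-ATR].

4 6 8 10 11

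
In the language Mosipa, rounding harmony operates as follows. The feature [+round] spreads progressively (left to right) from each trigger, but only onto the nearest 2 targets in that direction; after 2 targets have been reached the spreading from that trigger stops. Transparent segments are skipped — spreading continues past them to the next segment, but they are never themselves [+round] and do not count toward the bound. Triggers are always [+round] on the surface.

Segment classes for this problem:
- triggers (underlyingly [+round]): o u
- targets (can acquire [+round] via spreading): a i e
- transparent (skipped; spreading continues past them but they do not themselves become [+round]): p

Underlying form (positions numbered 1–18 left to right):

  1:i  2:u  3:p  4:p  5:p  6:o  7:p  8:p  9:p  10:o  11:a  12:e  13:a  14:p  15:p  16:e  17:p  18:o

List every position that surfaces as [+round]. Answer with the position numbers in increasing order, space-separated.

2 6 10 11 12 18

From /u/ at 2 rightward: 3 /p/ transparent; 4 /p/ transparent; 5 /p/ transparent; 6 /o/ is itself a trigger — this domain ends here.
From /o/ at 6 rightward: 7 /p/ transparent; 8 /p/ transparent; 9 /p/ transparent; 10 /o/ is itself a trigger — this domain ends here.
From /o/ at 10 rightward: 11 /a/ → [+round]; 12 /e/ → [+round]; bound reached.
From /o/ at 18 rightward: word edge.
Targets with no active source: positions 1 13 16 stay [-round].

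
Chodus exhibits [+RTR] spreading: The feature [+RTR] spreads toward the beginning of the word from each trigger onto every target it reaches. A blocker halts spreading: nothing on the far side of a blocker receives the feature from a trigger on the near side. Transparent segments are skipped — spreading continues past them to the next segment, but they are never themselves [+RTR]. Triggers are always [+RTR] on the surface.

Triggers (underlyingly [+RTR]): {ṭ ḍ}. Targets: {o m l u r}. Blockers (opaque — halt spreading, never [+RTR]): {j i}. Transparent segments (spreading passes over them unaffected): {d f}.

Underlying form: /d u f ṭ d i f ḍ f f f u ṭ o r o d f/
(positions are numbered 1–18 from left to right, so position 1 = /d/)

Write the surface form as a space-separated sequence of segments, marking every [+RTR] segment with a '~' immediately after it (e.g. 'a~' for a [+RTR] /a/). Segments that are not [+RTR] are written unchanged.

d u~ f ṭ~ d i f ḍ~ f f f u~ ṭ~ o r o d f

From /ṭ/ at 4 leftward: 3 /f/ transparent; 2 /u/ → [+RTR]; 1 /d/ transparent; word edge.
From /ḍ/ at 8 leftward: 7 /f/ transparent; 6 /i/ blocks.
From /ṭ/ at 13 leftward: 12 /u/ → [+RTR]; 11 /f/ transparent; 10 /f/ transparent; 9 /f/ transparent; 8 /ḍ/ is itself a trigger — this domain ends here.
Targets with no active source: positions 14 15 16 stay [-emphatic].
[+RTR] positions on the surface: 2 4 8 12 13.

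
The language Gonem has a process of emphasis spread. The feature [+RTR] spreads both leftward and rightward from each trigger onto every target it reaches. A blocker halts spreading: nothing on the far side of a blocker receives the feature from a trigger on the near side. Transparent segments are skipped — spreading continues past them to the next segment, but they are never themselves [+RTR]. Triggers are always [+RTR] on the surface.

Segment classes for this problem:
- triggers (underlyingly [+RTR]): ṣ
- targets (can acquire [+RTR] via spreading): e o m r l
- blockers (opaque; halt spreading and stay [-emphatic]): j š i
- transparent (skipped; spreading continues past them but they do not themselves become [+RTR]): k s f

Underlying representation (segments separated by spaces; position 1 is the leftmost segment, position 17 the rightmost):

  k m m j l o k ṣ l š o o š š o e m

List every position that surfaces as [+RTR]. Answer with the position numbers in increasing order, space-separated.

5 6 8 9

From /ṣ/ at 8 rightward: 9 /l/ → [+RTR]; 10 /š/ blocks.
From /ṣ/ at 8 leftward: 7 /k/ transparent; 6 /o/ → [+RTR]; 5 /l/ → [+RTR]; 4 /j/ blocks.
Targets with no active source: positions 2 3 11 12 15 16 17 stay [-emphatic].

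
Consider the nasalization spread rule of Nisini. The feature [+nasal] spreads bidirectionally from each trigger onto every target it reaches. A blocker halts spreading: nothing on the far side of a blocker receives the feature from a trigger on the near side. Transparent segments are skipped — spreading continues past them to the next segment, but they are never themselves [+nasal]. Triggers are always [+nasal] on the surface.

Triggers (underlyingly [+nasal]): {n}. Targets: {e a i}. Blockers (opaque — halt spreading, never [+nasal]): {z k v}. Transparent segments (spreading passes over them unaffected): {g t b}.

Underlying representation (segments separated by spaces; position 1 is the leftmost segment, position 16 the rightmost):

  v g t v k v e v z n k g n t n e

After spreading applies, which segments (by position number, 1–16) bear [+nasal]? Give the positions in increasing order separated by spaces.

10 13 15 16

From /n/ at 10 rightward: 11 /k/ blocks.
From /n/ at 10 leftward: 9 /z/ blocks.
From /n/ at 13 rightward: 14 /t/ transparent; 15 /n/ is itself a trigger — this domain ends here.
From /n/ at 13 leftward: 12 /g/ transparent; 11 /k/ blocks.
From /n/ at 15 rightward: 16 /e/ → [+nasal]; word edge.
From /n/ at 15 leftward: 14 /t/ transparent; 13 /n/ is itself a trigger — this domain ends here.
Target with no active source: position 7 stays [-nasal].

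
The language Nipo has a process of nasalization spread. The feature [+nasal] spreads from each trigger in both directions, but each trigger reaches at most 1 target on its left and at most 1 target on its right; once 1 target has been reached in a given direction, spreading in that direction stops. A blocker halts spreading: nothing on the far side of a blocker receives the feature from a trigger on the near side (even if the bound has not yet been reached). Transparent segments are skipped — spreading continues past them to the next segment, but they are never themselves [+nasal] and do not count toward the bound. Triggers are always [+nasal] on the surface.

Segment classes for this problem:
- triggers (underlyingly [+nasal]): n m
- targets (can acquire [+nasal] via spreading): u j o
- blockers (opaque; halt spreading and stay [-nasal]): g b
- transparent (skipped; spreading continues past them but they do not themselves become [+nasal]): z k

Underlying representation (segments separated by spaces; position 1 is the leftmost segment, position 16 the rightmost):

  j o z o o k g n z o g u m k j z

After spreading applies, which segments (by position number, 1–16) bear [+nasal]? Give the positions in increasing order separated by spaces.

8 10 12 13 15

From /n/ at 8 rightward: 9 /z/ transparent; 10 /o/ → [+nasal]; bound reached.
From /n/ at 8 leftward: 7 /g/ blocks.
From /m/ at 13 rightward: 14 /k/ transparent; 15 /j/ → [+nasal]; bound reached.
From /m/ at 13 leftward: 12 /u/ → [+nasal]; bound reached.
Targets with no active source: positions 1 2 4 5 stay [-nasal].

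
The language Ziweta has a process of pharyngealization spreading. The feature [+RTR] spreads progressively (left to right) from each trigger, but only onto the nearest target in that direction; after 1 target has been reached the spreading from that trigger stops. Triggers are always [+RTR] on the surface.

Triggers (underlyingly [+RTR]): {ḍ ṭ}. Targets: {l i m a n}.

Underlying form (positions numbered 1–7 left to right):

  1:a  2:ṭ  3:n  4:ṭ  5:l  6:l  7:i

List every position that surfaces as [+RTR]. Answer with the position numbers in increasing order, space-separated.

2 3 4 5

From /ṭ/ at 2 rightward: 3 /n/ → [+RTR]; bound reached.
From /ṭ/ at 4 rightward: 5 /l/ → [+RTR]; bound reached.
Targets with no active source: positions 1 6 7 stay [-emphatic].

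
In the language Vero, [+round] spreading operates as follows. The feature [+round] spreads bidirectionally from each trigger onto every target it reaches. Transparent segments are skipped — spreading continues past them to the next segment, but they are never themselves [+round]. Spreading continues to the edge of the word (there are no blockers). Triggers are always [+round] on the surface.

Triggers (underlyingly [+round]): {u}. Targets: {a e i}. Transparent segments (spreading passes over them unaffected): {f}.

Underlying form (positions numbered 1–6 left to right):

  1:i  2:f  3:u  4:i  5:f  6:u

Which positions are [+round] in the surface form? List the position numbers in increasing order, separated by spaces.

From /u/ at 3 rightward: 4 /i/ → [+round]; 5 /f/ transparent; 6 /u/ is itself a trigger — this domain ends here.
From /u/ at 3 leftward: 2 /f/ transparent; 1 /i/ → [+round]; word edge.
From /u/ at 6 rightward: word edge.
From /u/ at 6 leftward: 5 /f/ transparent; 4 /i/ → [+round]; 3 /u/ is itself a trigger — this domain ends here.

1 3 4 6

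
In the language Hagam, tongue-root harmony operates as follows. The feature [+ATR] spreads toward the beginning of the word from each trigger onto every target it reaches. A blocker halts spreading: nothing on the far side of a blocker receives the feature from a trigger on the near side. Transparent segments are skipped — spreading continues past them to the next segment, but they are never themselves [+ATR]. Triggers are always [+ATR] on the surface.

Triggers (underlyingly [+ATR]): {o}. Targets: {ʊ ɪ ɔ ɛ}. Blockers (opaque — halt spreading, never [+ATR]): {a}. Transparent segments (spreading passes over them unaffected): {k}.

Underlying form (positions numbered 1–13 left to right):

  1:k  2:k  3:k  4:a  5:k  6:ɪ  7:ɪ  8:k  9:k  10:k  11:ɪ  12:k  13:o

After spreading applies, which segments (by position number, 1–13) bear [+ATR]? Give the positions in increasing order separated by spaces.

6 7 11 13

From /o/ at 13 leftward: 12 /k/ transparent; 11 /ɪ/ → [+ATR]; 10 /k/ transparent; 9 /k/ transparent; 8 /k/ transparent; 7 /ɪ/ → [+ATR]; 6 /ɪ/ → [+ATR]; 5 /k/ transparent; 4 /a/ blocks.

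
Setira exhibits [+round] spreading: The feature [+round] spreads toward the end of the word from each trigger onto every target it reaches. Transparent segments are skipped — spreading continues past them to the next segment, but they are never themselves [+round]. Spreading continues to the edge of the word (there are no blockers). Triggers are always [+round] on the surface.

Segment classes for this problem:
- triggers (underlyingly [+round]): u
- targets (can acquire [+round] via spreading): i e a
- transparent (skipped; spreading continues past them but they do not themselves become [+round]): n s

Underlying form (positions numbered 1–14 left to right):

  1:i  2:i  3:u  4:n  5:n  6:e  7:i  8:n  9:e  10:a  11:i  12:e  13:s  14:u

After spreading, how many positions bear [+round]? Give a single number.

8

From /u/ at 3 rightward: 4 /n/ transparent; 5 /n/ transparent; 6 /e/ → [+round]; 7 /i/ → [+round]; 8 /n/ transparent; 9 /e/ → [+round]; 10 /a/ → [+round]; 11 /i/ → [+round]; 12 /e/ → [+round]; 13 /s/ transparent; 14 /u/ is itself a trigger — this domain ends here.
From /u/ at 14 rightward: word edge.
Targets with no active source: positions 1 2 stay [-round].
[+round] positions on the surface: 3 6 7 9 10 11 12 14.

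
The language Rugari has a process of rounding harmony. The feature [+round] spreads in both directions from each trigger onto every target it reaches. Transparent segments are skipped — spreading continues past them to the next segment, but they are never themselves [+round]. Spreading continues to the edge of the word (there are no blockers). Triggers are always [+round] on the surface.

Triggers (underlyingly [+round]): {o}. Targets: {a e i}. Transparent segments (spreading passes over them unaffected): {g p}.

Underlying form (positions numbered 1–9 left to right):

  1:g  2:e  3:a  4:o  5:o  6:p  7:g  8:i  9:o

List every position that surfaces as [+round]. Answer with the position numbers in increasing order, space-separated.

From /o/ at 4 rightward: 5 /o/ is itself a trigger — this domain ends here.
From /o/ at 4 leftward: 3 /a/ → [+round]; 2 /e/ → [+round]; 1 /g/ transparent; word edge.
From /o/ at 5 rightward: 6 /p/ transparent; 7 /g/ transparent; 8 /i/ → [+round]; 9 /o/ is itself a trigger — this domain ends here.
From /o/ at 5 leftward: 4 /o/ is itself a trigger — this domain ends here.
From /o/ at 9 rightward: word edge.
From /o/ at 9 leftward: 8 /i/ → [+round]; 7 /g/ transparent; 6 /p/ transparent; 5 /o/ is itself a trigger — this domain ends here.

2 3 4 5 8 9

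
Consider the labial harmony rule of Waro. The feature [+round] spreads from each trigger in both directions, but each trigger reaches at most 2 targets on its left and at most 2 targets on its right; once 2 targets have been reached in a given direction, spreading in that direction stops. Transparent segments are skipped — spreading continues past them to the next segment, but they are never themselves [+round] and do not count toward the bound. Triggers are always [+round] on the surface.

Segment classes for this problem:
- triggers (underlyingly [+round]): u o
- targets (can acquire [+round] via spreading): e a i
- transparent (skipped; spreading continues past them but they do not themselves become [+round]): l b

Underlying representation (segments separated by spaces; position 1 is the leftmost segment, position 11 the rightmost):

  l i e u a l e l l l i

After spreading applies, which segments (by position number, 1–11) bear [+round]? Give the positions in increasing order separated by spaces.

From /u/ at 4 rightward: 5 /a/ → [+round]; 6 /l/ transparent; 7 /e/ → [+round]; bound reached.
From /u/ at 4 leftward: 3 /e/ → [+round]; 2 /i/ → [+round]; bound reached.
Target with no active source: position 11 stays [-round].

2 3 4 5 7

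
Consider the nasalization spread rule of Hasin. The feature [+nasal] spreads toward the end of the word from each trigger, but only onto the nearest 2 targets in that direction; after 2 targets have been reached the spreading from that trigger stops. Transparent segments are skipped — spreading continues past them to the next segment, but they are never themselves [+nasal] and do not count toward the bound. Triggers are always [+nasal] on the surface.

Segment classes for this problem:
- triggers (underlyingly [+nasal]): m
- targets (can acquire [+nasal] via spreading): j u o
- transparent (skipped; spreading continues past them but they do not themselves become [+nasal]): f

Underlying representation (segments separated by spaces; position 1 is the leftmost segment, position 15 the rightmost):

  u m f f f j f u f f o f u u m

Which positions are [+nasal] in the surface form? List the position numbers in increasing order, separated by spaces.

From /m/ at 2 rightward: 3 /f/ transparent; 4 /f/ transparent; 5 /f/ transparent; 6 /j/ → [+nasal]; 7 /f/ transparent; 8 /u/ → [+nasal]; bound reached.
From /m/ at 15 rightward: word edge.
Targets with no active source: positions 1 11 13 14 stay [-nasal].

2 6 8 15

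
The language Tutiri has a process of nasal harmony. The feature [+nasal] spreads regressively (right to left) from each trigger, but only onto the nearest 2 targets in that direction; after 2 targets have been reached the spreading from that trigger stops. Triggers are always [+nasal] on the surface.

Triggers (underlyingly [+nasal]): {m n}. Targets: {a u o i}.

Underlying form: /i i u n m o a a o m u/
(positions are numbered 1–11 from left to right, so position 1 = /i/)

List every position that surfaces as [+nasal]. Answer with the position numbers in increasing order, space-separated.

From /n/ at 4 leftward: 3 /u/ → [+nasal]; 2 /i/ → [+nasal]; bound reached.
From /m/ at 5 leftward: 4 /n/ is itself a trigger — this domain ends here.
From /m/ at 10 leftward: 9 /o/ → [+nasal]; 8 /a/ → [+nasal]; bound reached.
Targets with no active source: positions 1 6 7 11 stay [-nasal].

2 3 4 5 8 9 10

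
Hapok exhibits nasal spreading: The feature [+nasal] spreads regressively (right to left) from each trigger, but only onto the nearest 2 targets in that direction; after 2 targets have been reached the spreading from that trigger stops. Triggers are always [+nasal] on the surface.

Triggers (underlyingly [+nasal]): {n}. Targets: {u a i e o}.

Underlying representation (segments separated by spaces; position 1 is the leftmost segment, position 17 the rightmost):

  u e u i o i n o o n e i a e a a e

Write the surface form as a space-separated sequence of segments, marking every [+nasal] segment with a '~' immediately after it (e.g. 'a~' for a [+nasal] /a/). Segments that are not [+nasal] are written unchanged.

u e u i o~ i~ n~ o~ o~ n~ e i a e a a e

From /n/ at 7 leftward: 6 /i/ → [+nasal]; 5 /o/ → [+nasal]; bound reached.
From /n/ at 10 leftward: 9 /o/ → [+nasal]; 8 /o/ → [+nasal]; bound reached.
Targets with no active source: positions 1 2 3 4 11 12 13 14 15 16 17 stay [-nasal].
[+nasal] positions on the surface: 5 6 7 8 9 10.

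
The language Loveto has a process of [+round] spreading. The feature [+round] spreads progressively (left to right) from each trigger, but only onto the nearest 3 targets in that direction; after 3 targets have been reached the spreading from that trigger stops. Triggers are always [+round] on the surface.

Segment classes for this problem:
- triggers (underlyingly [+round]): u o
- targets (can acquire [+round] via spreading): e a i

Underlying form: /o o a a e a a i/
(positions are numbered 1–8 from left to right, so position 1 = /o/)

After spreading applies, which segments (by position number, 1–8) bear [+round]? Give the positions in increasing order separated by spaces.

From /o/ at 1 rightward: 2 /o/ is itself a trigger — this domain ends here.
From /o/ at 2 rightward: 3 /a/ → [+round]; 4 /a/ → [+round]; 5 /e/ → [+round]; bound reached.
Targets with no active source: positions 6 7 8 stay [-round].

1 2 3 4 5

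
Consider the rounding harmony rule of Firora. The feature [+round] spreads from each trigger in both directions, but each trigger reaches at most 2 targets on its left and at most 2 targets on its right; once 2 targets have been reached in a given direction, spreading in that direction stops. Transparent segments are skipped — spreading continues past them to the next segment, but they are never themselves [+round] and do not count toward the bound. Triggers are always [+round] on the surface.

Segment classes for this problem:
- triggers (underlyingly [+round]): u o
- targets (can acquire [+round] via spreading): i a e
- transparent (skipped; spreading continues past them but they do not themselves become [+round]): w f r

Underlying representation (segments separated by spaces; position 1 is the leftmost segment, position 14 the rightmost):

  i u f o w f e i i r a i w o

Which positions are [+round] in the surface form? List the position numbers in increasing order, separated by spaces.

From /u/ at 2 rightward: 3 /f/ transparent; 4 /o/ is itself a trigger — this domain ends here.
From /u/ at 2 leftward: 1 /i/ → [+round]; word edge.
From /o/ at 4 rightward: 5 /w/ transparent; 6 /f/ transparent; 7 /e/ → [+round]; 8 /i/ → [+round]; bound reached.
From /o/ at 4 leftward: 3 /f/ transparent; 2 /u/ is itself a trigger — this domain ends here.
From /o/ at 14 rightward: word edge.
From /o/ at 14 leftward: 13 /w/ transparent; 12 /i/ → [+round]; 11 /a/ → [+round]; bound reached.
Target with no active source: position 9 stays [-round].

1 2 4 7 8 11 12 14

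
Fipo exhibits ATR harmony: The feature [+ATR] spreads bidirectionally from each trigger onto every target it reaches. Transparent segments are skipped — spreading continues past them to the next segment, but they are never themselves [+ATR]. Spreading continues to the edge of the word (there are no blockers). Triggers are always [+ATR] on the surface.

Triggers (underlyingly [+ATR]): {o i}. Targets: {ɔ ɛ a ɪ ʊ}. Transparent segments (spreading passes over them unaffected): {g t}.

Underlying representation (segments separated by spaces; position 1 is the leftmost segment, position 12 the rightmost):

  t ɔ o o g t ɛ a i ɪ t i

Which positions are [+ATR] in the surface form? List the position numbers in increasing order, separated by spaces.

From /o/ at 3 rightward: 4 /o/ is itself a trigger — this domain ends here.
From /o/ at 3 leftward: 2 /ɔ/ → [+ATR]; 1 /t/ transparent; word edge.
From /o/ at 4 rightward: 5 /g/ transparent; 6 /t/ transparent; 7 /ɛ/ → [+ATR]; 8 /a/ → [+ATR]; 9 /i/ is itself a trigger — this domain ends here.
From /o/ at 4 leftward: 3 /o/ is itself a trigger — this domain ends here.
From /i/ at 9 rightward: 10 /ɪ/ → [+ATR]; 11 /t/ transparent; 12 /i/ is itself a trigger — this domain ends here.
From /i/ at 9 leftward: 8 /a/ → [+ATR]; 7 /ɛ/ → [+ATR]; 6 /t/ transparent; 5 /g/ transparent; 4 /o/ is itself a trigger — this domain ends here.
From /i/ at 12 rightward: word edge.
From /i/ at 12 leftward: 11 /t/ transparent; 10 /ɪ/ → [+ATR]; 9 /i/ is itself a trigger — this domain ends here.

2 3 4 7 8 9 10 12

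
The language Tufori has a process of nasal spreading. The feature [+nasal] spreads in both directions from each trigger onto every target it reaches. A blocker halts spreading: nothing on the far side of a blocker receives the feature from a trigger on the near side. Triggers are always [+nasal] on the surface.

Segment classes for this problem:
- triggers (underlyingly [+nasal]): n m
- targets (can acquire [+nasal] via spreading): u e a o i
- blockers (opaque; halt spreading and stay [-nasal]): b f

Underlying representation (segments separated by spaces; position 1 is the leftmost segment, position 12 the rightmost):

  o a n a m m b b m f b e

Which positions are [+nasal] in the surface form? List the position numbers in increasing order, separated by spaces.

1 2 3 4 5 6 9

From /n/ at 3 rightward: 4 /a/ → [+nasal]; 5 /m/ is itself a trigger — this domain ends here.
From /n/ at 3 leftward: 2 /a/ → [+nasal]; 1 /o/ → [+nasal]; word edge.
From /m/ at 5 rightward: 6 /m/ is itself a trigger — this domain ends here.
From /m/ at 5 leftward: 4 /a/ → [+nasal]; 3 /n/ is itself a trigger — this domain ends here.
From /m/ at 6 rightward: 7 /b/ blocks.
From /m/ at 6 leftward: 5 /m/ is itself a trigger — this domain ends here.
From /m/ at 9 rightward: 10 /f/ blocks.
From /m/ at 9 leftward: 8 /b/ blocks.
Target with no active source: position 12 stays [-nasal].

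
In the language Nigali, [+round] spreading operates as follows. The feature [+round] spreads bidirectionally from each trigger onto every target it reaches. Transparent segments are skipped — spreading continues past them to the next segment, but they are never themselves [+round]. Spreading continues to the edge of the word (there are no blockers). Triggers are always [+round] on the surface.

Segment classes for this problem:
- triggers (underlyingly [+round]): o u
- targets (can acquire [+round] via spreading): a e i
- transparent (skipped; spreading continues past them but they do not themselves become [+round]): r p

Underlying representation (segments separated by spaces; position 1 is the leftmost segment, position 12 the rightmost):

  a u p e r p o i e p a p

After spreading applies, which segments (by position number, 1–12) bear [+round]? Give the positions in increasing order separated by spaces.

1 2 4 7 8 9 11

From /u/ at 2 rightward: 3 /p/ transparent; 4 /e/ → [+round]; 5 /r/ transparent; 6 /p/ transparent; 7 /o/ is itself a trigger — this domain ends here.
From /u/ at 2 leftward: 1 /a/ → [+round]; word edge.
From /o/ at 7 rightward: 8 /i/ → [+round]; 9 /e/ → [+round]; 10 /p/ transparent; 11 /a/ → [+round]; 12 /p/ transparent; word edge.
From /o/ at 7 leftward: 6 /p/ transparent; 5 /r/ transparent; 4 /e/ → [+round]; 3 /p/ transparent; 2 /u/ is itself a trigger — this domain ends here.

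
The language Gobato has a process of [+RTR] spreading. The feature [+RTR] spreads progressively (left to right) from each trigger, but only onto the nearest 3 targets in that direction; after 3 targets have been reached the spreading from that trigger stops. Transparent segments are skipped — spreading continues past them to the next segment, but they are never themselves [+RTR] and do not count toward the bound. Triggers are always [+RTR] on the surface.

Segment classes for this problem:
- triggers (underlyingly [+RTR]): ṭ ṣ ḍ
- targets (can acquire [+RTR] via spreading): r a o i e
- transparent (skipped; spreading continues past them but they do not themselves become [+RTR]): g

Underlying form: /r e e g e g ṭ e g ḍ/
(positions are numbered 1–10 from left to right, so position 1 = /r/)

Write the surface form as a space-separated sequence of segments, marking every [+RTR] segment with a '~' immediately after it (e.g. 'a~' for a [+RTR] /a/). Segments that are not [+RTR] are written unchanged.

r e e g e g ṭ~ e~ g ḍ~

From /ṭ/ at 7 rightward: 8 /e/ → [+RTR]; 9 /g/ transparent; 10 /ḍ/ is itself a trigger — this domain ends here.
From /ḍ/ at 10 rightward: word edge.
Targets with no active source: positions 1 2 3 5 stay [-emphatic].
[+RTR] positions on the surface: 7 8 10.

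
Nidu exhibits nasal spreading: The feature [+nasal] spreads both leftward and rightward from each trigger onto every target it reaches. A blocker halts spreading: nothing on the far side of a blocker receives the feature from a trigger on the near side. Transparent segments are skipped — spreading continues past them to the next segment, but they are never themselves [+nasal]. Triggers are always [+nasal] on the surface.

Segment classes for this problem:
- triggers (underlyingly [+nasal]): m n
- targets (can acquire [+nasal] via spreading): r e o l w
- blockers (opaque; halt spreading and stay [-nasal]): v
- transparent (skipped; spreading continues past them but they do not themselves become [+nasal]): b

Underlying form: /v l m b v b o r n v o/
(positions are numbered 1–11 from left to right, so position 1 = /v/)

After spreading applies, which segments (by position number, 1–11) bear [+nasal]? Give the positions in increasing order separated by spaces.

2 3 7 8 9

From /m/ at 3 rightward: 4 /b/ transparent; 5 /v/ blocks.
From /m/ at 3 leftward: 2 /l/ → [+nasal]; 1 /v/ blocks.
From /n/ at 9 rightward: 10 /v/ blocks.
From /n/ at 9 leftward: 8 /r/ → [+nasal]; 7 /o/ → [+nasal]; 6 /b/ transparent; 5 /v/ blocks.
Target with no active source: position 11 stays [-nasal].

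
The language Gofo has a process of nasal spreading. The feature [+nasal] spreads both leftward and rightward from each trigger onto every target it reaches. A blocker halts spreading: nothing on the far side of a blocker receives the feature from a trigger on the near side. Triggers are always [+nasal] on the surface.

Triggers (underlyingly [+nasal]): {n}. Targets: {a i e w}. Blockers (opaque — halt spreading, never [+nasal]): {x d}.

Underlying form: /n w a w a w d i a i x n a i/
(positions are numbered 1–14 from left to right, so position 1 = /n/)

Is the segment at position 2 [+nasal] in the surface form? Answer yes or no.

yes

From /n/ at 1 rightward: 2 /w/ → [+nasal]; 3 /a/ → [+nasal]; 4 /w/ → [+nasal]; 5 /a/ → [+nasal]; 6 /w/ → [+nasal]; 7 /d/ blocks.
From /n/ at 1 leftward: word edge.
From /n/ at 12 rightward: 13 /a/ → [+nasal]; 14 /i/ → [+nasal]; word edge.
From /n/ at 12 leftward: 11 /x/ blocks.
Targets with no active source: positions 8 9 10 stay [-nasal].
[+nasal] positions on the surface: 1 2 3 4 5 6 12 13 14.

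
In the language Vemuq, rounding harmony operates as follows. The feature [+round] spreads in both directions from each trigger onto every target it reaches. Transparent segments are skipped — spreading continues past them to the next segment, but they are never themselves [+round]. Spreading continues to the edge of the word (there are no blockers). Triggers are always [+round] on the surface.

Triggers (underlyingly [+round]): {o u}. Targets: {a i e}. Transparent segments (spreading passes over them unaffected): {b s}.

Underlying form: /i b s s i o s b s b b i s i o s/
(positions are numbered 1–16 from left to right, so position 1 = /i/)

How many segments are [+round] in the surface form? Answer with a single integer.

6

From /o/ at 6 rightward: 7 /s/ transparent; 8 /b/ transparent; 9 /s/ transparent; 10 /b/ transparent; 11 /b/ transparent; 12 /i/ → [+round]; 13 /s/ transparent; 14 /i/ → [+round]; 15 /o/ is itself a trigger — this domain ends here.
From /o/ at 6 leftward: 5 /i/ → [+round]; 4 /s/ transparent; 3 /s/ transparent; 2 /b/ transparent; 1 /i/ → [+round]; word edge.
From /o/ at 15 rightward: 16 /s/ transparent; word edge.
From /o/ at 15 leftward: 14 /i/ → [+round]; 13 /s/ transparent; 12 /i/ → [+round]; 11 /b/ transparent; 10 /b/ transparent; 9 /s/ transparent; 8 /b/ transparent; 7 /s/ transparent; 6 /o/ is itself a trigger — this domain ends here.
[+round] positions on the surface: 1 5 6 12 14 15.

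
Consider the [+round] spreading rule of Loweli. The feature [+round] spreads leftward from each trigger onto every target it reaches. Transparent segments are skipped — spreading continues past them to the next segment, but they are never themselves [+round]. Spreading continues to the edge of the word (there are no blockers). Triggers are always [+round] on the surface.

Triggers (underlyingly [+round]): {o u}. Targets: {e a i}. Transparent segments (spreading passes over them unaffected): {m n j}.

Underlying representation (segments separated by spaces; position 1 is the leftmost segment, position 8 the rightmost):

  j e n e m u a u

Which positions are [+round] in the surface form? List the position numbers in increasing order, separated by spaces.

2 4 6 7 8

From /u/ at 6 leftward: 5 /m/ transparent; 4 /e/ → [+round]; 3 /n/ transparent; 2 /e/ → [+round]; 1 /j/ transparent; word edge.
From /u/ at 8 leftward: 7 /a/ → [+round]; 6 /u/ is itself a trigger — this domain ends here.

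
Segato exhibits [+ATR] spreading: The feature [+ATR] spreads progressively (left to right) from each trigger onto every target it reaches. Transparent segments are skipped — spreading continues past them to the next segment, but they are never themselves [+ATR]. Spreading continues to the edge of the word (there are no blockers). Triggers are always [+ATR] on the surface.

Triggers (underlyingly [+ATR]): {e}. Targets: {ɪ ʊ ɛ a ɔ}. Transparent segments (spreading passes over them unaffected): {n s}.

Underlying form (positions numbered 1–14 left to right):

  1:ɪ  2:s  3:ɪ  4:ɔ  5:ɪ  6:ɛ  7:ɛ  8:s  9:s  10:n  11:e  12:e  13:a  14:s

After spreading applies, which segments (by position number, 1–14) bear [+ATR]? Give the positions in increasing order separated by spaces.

From /e/ at 11 rightward: 12 /e/ is itself a trigger — this domain ends here.
From /e/ at 12 rightward: 13 /a/ → [+ATR]; 14 /s/ transparent; word edge.
Targets with no active source: positions 1 3 4 5 6 7 stay [-ATR].

11 12 13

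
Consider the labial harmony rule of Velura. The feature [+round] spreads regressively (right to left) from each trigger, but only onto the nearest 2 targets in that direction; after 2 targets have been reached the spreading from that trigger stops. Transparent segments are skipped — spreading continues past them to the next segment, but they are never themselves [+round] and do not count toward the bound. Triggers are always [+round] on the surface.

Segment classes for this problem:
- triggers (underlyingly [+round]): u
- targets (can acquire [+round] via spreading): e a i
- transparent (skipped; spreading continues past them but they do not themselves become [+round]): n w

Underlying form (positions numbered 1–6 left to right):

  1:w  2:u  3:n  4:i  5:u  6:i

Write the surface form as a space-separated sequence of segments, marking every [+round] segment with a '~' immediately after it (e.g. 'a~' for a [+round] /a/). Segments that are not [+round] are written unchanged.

w u~ n i~ u~ i

From /u/ at 2 leftward: 1 /w/ transparent; word edge.
From /u/ at 5 leftward: 4 /i/ → [+round]; 3 /n/ transparent; 2 /u/ is itself a trigger — this domain ends here.
Target with no active source: position 6 stays [-round].
[+round] positions on the surface: 2 4 5.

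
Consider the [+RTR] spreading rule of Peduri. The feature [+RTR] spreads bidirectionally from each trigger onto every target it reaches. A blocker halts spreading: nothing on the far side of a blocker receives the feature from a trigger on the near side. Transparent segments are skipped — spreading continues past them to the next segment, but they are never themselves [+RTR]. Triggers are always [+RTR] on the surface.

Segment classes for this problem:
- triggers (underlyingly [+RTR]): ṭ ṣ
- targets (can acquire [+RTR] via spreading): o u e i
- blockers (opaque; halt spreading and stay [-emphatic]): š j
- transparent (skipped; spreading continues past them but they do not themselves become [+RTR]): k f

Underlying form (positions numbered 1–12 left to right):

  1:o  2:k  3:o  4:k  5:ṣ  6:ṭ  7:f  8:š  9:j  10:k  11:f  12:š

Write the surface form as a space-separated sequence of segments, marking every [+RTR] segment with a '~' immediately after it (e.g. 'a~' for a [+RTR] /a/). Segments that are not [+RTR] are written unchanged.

From /ṣ/ at 5 rightward: 6 /ṭ/ is itself a trigger — this domain ends here.
From /ṣ/ at 5 leftward: 4 /k/ transparent; 3 /o/ → [+RTR]; 2 /k/ transparent; 1 /o/ → [+RTR]; word edge.
From /ṭ/ at 6 rightward: 7 /f/ transparent; 8 /š/ blocks.
From /ṭ/ at 6 leftward: 5 /ṣ/ is itself a trigger — this domain ends here.
[+RTR] positions on the surface: 1 3 5 6.

o~ k o~ k ṣ~ ṭ~ f š j k f š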